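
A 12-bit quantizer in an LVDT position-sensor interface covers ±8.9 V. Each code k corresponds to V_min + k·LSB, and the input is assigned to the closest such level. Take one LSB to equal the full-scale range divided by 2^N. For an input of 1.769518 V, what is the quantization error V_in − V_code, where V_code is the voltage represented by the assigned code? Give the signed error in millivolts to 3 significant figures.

+0.817 mV

Span: 8.9 V − (-8.9 V) = 17.8 V. LSB = 17.8 V / 2^12 ≈ 4.346 mV.
(1.769518 − (-8.9)) / LSB = 10.669518 × 4096/17.8 = 2455.1880. Nearest integer: k = 2455.
Reconstructed level: -8.9 + 2455 × 17.8/4096 V = 1.768701172 V.
V_in − V_code = 1.769518 − (1.768701172) = +0.817 mV.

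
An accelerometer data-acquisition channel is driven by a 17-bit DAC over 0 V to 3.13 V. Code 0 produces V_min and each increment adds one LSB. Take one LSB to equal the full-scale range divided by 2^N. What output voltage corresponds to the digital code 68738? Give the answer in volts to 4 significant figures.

Span = 3.13 V. LSB = 3.13 V / 2^17.
Output = V_min + (68738/131072) × range = 0 + 0.524429 × 3.13 V
      = 0 V + 1.64146 V = 1.64146 V.

1.641 V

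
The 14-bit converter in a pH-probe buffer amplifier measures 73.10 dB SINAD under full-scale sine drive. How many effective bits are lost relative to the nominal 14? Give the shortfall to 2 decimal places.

2.15 bits

N_eff = (73.10 − 1.76)/6.02 = 11.8505 bits.
14 − 11.8505 = 2.15 bits below nominal.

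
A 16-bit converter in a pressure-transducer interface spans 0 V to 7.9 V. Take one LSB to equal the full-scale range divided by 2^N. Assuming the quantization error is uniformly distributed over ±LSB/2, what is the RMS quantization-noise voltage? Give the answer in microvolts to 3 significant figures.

34.8 µV

Span = 7.9 V.
LSB = 7.9 V ÷ 2^16 = 7.9/65536 V = 120.54 µV.
V_rms = LSB/√12 = 120.54 µV / √12 = 34.8 µV.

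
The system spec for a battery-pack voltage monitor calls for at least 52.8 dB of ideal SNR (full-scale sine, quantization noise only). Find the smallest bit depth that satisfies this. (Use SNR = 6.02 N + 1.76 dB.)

9 bits

Solving 6.02 N ≥ 52.8 − 1.76: N ≥ 8.478. Round up → N = 9.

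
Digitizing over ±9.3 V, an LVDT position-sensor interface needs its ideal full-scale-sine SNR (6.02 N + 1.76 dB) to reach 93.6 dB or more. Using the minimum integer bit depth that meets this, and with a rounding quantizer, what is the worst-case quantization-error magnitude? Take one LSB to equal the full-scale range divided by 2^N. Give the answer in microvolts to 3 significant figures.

The full-scale span is 9.3 − (-9.3) = 18.6 V.
N ≥ (93.6 − 1.76)/6.02 = 15.256 → N_min = 16.
LSB = 18.6 V / 2^16 = 283.81 µV.
|e|_max = LSB/2 = 142 µV.

142 µV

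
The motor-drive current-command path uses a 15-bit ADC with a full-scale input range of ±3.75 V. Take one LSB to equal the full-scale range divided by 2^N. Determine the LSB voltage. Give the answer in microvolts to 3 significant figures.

Span: 3.75 V − (-3.75 V) = 7.5 V.
2^15 = 32768 levels.
LSB = 7.5 V ÷ 2^15 = 7.5/32768 V = 229 µV.

229 µV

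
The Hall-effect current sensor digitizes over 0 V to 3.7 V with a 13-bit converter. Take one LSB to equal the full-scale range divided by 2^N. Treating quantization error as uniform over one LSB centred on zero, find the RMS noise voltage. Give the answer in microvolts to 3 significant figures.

Span = 3.7 V.
LSB = 3.7 V ÷ 2^13 = 3.7/8192 V = 451.66 µV.
σ_q = LSB/√12 = 451.66 µV/3.4641 = 130 µV.

130 µV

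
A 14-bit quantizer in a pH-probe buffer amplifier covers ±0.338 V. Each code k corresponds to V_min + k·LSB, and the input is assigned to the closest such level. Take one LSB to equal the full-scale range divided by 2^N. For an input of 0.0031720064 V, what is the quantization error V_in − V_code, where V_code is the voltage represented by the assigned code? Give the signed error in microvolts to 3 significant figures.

−5.00 µV

Span: 0.338 V − (-0.338 V) = 0.676 V. LSB = 0.676 V / 2^14 ≈ 41.26 µV.
(V_in − V_min)/LSB = (0.0031720064 − (-0.338)) × 16384/0.676 = 8268.8789 → nearest code k = 8269.
V_code = V_min + k × range/2^14 = -0.338 + 8269 × 0.676/16384 = 0.0031770019531 V.
V_in − V_code = 0.0031720064 − (0.0031770019531) = −5.00 µV.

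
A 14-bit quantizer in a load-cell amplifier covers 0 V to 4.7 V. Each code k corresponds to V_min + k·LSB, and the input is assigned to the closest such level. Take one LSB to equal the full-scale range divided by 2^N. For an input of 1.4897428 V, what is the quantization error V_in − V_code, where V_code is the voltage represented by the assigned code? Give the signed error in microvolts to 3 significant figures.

V_FS = 4.7 V. LSB = 4.7 V / 2^14 ≈ 286.9 µV.
(1.4897428 − (0)) / LSB = 1.4897428 × 16384/4.7 = 5193.1800. Nearest integer: k = 5193.
V_code = 0 + (5193/16384) × 4.7 = 1.4896911621 V.
e = 1.4897428 − (1.4896911621) = +51.6 µV.

+51.6 µV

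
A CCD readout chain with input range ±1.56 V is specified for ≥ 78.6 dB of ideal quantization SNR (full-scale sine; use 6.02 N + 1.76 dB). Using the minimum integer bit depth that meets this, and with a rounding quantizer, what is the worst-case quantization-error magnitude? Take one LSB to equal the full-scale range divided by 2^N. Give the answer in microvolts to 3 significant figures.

190 µV

The full-scale span is 1.56 − (-1.56) = 3.12 V.
Required N = ⌈(78.6 − 1.76)/6.02⌉ = ⌈12.764⌉ = 13.
One LSB is 3.12 V / 8192 = 380.86 µV.
Half an LSB is 190 µV.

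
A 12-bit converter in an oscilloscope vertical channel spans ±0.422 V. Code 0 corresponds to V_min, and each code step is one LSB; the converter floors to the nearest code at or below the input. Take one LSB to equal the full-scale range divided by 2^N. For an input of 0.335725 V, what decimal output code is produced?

Range = 0.422 − (-0.422) = 0.844 V. LSB = 0.844 V / 2^12 ≈ 206.1 µV.
(V_in − V_min) × 2^12/range = (0.335725 − (-0.422)) × 4096/0.844 = 3677.300.
Floor → code = 3677.

3677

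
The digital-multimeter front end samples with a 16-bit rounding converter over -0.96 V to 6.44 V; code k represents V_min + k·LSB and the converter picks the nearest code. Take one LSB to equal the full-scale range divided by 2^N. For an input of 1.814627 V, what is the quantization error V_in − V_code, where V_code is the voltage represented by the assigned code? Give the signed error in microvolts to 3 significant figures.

−34.3 µV

Full-scale range = 6.44 V − (-0.96 V) = 7.4 V. LSB = 7.4 V / 2^16 ≈ 112.9 µV.
(1.814627 − (-0.96)) / LSB = 2.774627 × 65536/7.4 = 24572.6966. Nearest integer: k = 24573.
V_code = -0.96 + (24573/65536) × 7.4 = 1.8146612549 V.
V_in − V_code = 1.814627 − (1.8146612549) = −34.3 µV.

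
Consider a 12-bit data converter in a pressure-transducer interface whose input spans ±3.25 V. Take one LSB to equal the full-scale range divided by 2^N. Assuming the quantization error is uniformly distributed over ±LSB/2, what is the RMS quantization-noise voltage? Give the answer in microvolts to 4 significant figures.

458.1 µV

Range = 3.25 − (-3.25) = 6.5 V.
One LSB is 6.5 V / 4096 = 1.58691 mV.
σ_q = LSB/√12 = 1.58691 mV/3.4641 = 458.1 µV.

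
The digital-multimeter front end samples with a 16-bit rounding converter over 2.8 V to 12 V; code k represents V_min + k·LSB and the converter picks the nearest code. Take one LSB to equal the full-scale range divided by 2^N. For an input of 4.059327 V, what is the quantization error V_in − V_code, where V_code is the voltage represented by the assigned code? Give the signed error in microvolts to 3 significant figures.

Range = 12 − (2.8) = 9.2 V. LSB = 9.2 V / 2^16 ≈ 140.4 µV.
(V_in − V_min)/LSB = (4.059327 − (2.8)) × 65536/9.2 = 8970.7885 → nearest code k = 8971.
V_code = V_min + k × range/2^16 = 2.8 + 8971 × 9.2/65536 = 4.0593566895 V.
e = 4.059327 − (4.0593566895) = −29.7 µV.

−29.7 µV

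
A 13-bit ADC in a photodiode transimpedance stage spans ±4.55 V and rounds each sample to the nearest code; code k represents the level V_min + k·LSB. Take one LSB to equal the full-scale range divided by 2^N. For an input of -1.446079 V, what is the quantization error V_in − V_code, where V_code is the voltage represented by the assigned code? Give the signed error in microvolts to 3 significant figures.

Span: 4.55 V − (-4.55 V) = 9.1 V. LSB = 9.1 V / 2^13 ≈ 1.111 mV.
Position in LSBs: (-1.446079 − (-4.55)) × 8192/9.1 = 2794.2111; rounding gives k = 2794.
V_code = V_min + k × range/2^13 = -4.55 + 2794 × 9.1/8192 = -1.446313477 V.
Error = V_in − V_code = -1.446079 − (-1.446313477) = +234 µV.

+234 µV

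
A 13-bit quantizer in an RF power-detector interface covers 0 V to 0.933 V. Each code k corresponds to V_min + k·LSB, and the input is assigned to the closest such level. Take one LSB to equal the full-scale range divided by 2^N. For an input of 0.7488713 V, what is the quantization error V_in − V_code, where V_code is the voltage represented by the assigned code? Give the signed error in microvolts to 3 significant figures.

Range is 0.933 V. LSB = 0.933 V / 2^13 ≈ 113.9 µV.
Position in LSBs: (0.7488713 − (0)) × 8192/0.933 = 6575.2987; rounding gives k = 6575.
V_code = V_min + k × range/2^13 = 0 + 6575 × 0.933/8192 = 0.7488372803 V.
V_in − V_code = 0.7488713 − (0.7488372803) = +34.0 µV.

+34.0 µV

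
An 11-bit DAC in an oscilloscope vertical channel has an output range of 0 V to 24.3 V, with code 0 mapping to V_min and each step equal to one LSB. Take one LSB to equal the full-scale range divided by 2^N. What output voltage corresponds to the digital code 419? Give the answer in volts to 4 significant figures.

Range is 24.3 V. LSB = 24.3 V / 2^11.
V_out = V_min + code × LSB = 0 V + 419 × 24.3 V / 2048
      = 0 V + 4.97153 V = 4.97153 V.

4.972 V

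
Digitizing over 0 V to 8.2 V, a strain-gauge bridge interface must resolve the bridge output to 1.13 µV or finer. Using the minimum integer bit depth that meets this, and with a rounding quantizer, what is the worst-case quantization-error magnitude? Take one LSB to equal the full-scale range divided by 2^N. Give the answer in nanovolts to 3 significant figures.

489 nV

V_FS = 8.2 V.
8.2 V / 1.13 µV = 7.257e6. Since 2^22 = 4194304 and 2^23 = 8388608, N = 23.
One LSB is 8.2 V / 8388608 = 0.97752 µV.
|e|_max = LSB/2 = 489 nV.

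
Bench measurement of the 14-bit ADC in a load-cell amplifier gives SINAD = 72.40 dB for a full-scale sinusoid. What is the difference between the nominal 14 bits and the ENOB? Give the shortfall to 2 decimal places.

2.27 bits

Effective bits = (72.40 − 1.76)/6.02 = 11.7342.
14 − 11.7342 = 2.27 bits below nominal.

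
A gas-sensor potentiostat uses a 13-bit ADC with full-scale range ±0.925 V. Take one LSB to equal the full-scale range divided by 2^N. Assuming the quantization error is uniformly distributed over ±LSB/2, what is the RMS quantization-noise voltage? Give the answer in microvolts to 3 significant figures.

65.2 µV

Span: 0.925 V − (-0.925 V) = 1.85 V.
Step size = 1.85/8192 V = 225.83 µV.
For a uniform distribution on [−LSB/2, +LSB/2], V_rms = LSB/√12 = 225.83 µV/3.4641 = 65.2 µV.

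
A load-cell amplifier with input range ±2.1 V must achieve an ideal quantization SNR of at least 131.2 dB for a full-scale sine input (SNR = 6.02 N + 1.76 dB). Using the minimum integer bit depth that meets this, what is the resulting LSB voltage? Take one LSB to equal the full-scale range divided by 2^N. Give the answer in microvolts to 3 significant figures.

Full-scale range = 2.1 V − (-2.1 V) = 4.2 V.
Required N = ⌈(131.2 − 1.76)/6.02⌉ = ⌈21.502⌉ = 22.
LSB = 4.2 V ÷ 2^22 = 4.2/4194304 V = 1.00 µV.

1.00 µV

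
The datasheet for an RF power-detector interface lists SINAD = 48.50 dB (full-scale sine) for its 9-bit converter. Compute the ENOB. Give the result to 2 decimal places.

7.76 bits

ENOB = (SINAD − 1.76) / 6.02 = (48.50 − 1.76) / 6.02 = 46.74 / 6.02 = 7.7641.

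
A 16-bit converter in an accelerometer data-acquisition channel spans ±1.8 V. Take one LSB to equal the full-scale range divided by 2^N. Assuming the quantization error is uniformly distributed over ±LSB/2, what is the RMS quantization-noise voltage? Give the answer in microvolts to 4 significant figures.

15.86 µV

Full-scale range = 1.8 V − (-1.8 V) = 3.6 V.
LSB = 3.6 V ÷ 2^16 = 3.6/65536 V = 54.9316 µV.
V_rms = LSB/√12 = 54.9316 µV / √12 = 15.86 µV.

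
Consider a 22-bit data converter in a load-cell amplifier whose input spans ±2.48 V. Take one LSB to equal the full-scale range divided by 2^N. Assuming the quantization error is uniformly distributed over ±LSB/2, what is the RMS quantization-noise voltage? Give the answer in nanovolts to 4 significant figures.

341.4 nV

The full-scale span is 2.48 − (-2.48) = 4.96 V.
One LSB is 4.96 V / 4194304 = 1.18256 µV.
σ_q = LSB/√12 = 1.18256 µV/3.4641 = 341.4 nV.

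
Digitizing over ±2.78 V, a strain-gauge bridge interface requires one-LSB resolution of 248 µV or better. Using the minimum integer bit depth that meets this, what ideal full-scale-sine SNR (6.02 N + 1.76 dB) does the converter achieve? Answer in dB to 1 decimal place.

Span: 2.78 V − (-2.78 V) = 5.56 V.
Need 2^N ≥ 5.56 V / 248 µV = 22420 → N_min = 15.
6.02(15) + 1.76 = 92.06 dB.

92.1 dB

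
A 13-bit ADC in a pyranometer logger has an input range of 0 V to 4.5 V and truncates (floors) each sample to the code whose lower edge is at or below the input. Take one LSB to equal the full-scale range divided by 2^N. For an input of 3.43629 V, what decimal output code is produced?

6255

Full-scale range = 4.5 V. LSB = 4.5 V / 2^13 ≈ 0.5493 mV.
V_in − V_min = 3.43629 − (0) = 3.43629 V.
Divide by LSB: 3.43629 × 8192/4.5 = 6255.5750.
Truncating gives code 6255.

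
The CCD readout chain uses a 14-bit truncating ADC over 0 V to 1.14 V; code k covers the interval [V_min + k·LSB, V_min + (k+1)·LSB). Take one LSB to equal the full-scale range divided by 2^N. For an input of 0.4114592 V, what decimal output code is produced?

Span = 1.14 V. LSB = 1.14 V / 2^14 ≈ 69.58 µV.
V_in − V_min = 0.4114592 − (0) = 0.4114592 V.
Divide by LSB: 0.4114592 × 16384/1.14 = 5913.4627.
Truncating gives code 5913.

5913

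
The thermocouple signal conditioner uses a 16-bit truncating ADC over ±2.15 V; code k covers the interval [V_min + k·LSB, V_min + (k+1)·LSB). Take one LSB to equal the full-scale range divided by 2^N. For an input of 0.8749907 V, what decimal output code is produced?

The full-scale span is 2.15 − (-2.15) = 4.3 V. LSB = 4.3 V / 2^16 ≈ 65.61 µV.
V_in − V_min = 0.8749907 − (-2.15) = 3.0249907 V.
Divide by LSB: 3.0249907 × 65536/4.3 = 46103.6722.
Truncating gives code 46103.

46103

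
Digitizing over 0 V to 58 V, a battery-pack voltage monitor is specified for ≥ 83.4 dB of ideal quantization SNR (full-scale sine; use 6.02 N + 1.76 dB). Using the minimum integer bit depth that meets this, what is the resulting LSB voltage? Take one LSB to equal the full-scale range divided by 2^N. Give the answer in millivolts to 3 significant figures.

Range is 58 V.
Solving 6.02 N ≥ 83.4 − 1.76: N ≥ 13.561. Round up → N = 14.
Step size = 58/16384 V = 3.54 mV.

3.54 mV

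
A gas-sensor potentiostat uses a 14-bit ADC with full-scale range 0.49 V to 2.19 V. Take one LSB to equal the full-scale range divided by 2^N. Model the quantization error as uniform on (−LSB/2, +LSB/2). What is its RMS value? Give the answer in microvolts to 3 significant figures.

30.0 µV

Range = 2.19 − (0.49) = 1.7 V.
Step size = 1.7/16384 V = 103.76 µV.
For a uniform distribution on [−LSB/2, +LSB/2], V_rms = LSB/√12 = 103.76 µV/3.4641 = 30.0 µV.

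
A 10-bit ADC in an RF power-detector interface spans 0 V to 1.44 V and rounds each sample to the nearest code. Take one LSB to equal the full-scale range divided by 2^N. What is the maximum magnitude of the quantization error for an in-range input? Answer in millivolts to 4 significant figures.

0.7031 mV

Range is 1.44 V.
LSB = 1.44 V ÷ 2^10 = 1.44/1024 V = 1.40625 mV.
|e|_max = LSB/2 = 0.7031 mV.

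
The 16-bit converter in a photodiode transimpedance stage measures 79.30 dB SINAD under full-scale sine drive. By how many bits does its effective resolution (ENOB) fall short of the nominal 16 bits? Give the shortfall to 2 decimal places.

ENOB = (SINAD − 1.76)/6.02 = (79.30 − 1.76)/6.02 = 12.8804 bits.
Shortfall = 16 − 12.8804 = 3.1196 bits.

3.12 bits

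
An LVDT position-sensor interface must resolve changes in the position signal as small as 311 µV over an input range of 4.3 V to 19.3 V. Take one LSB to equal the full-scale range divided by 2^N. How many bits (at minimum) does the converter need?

16 bits

The full-scale span is 19.3 − (4.3) = 15 V.
Levels needed ≥ 15/311 µV = 48230. 2^16 = 65536 suffices, so N_min = 16.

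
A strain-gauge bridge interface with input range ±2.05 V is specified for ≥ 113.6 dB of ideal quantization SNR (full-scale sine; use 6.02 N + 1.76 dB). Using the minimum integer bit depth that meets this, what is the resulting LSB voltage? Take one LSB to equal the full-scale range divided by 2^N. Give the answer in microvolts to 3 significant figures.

7.82 µV

Full-scale range = 2.05 V − (-2.05 V) = 4.1 V.
Solving 6.02 N ≥ 113.6 − 1.76: N ≥ 18.578. Round up → N = 19.
One LSB is 4.1 V / 524288 = 7.82 µV.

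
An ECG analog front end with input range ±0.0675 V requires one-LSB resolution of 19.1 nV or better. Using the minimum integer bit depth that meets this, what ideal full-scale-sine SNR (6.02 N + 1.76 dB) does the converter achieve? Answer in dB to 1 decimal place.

Span: 0.0675 V − (-0.0675 V) = 0.135 V.
Need 2^N ≥ 0.135 V / 19.1 nV = 7.068e6 → N_min = 23.
6.02(23) + 1.76 = 140.22 dB.

140.2 dB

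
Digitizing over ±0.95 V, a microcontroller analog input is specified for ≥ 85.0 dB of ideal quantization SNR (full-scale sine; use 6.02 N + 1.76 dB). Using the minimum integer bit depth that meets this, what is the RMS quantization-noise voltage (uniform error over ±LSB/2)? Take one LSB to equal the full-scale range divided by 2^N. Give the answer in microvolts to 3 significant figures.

Range = 0.95 − (-0.95) = 1.9 V.
N ≥ (85.0 − 1.76)/6.02 = 13.827 → N_min = 14.
Step size = 1.9/16384 V = 115.97 µV.
V_rms = LSB/√12 = 33.5 µV.

33.5 µV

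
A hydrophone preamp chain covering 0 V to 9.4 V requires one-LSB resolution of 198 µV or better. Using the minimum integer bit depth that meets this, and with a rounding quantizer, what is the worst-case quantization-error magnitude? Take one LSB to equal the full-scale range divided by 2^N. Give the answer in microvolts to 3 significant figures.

71.7 µV

V_FS = 9.4 V.
Required number of levels: 9.4/198 µV = 47475; smallest N with 2^N ≥ that is 16.
LSB = 9.4 V ÷ 2^16 = 9.4/65536 V = 143.43 µV.
Max error for round-to-nearest is LSB/2 = 71.7 µV.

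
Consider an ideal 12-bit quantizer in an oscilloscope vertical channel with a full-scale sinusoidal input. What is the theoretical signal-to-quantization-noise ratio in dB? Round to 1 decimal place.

74.0 dB

SNR = 6.02·12 + 1.76 = 74.00 dB.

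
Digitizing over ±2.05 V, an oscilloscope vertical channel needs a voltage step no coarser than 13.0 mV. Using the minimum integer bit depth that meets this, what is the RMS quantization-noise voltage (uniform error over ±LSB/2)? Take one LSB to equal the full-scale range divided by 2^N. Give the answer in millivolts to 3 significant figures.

Range = 2.05 − (-2.05) = 4.1 V.
4.1 V / 13.0 mV = 315.4. Since 2^8 = 256 and 2^9 = 512, N = 9.
Step size = 4.1/512 V = 8.0078 mV.
RMS noise = LSB/√12 = 2.31 mV.

2.31 mV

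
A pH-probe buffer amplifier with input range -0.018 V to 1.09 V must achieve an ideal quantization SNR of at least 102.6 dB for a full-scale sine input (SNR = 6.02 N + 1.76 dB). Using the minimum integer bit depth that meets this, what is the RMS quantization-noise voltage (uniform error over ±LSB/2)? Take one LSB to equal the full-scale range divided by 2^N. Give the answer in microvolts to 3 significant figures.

2.44 µV

Full-scale range = 1.09 V − (-0.018 V) = 1.108 V.
Required N = ⌈(102.6 − 1.76)/6.02⌉ = ⌈16.751⌉ = 17.
LSB = 1.108 V ÷ 2^17 = 1.108/131072 V = 8.4534 µV.
RMS noise = LSB/√12 = 2.44 µV.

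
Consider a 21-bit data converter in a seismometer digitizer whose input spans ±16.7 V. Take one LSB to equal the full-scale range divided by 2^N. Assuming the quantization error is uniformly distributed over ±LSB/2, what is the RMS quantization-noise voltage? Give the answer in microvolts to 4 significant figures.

Range = 16.7 − (-16.7) = 33.4 V.
LSB = 33.4 V / 2^21 = 15.9264 µV.
RMS of a uniform error over width LSB is LSB/√12 = 4.598 µV.

4.598 µV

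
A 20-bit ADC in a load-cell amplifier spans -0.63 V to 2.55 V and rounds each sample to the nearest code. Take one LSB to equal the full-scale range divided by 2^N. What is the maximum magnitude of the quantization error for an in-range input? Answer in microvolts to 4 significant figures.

1.516 µV

Range = 2.55 − (-0.63) = 3.18 V.
One LSB is 3.18 V / 1048576 = 3.03268 µV.
A rounding quantizer has |error| ≤ LSB/2 = 1.516 µV.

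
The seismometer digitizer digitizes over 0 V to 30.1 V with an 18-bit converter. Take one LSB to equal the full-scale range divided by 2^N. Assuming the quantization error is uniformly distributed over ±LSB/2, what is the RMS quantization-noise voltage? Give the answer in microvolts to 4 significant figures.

33.15 µV

V_FS = 30.1 V.
Step size = 30.1/262144 V = 114.822 µV.
RMS of a uniform error over width LSB is LSB/√12 = 33.15 µV.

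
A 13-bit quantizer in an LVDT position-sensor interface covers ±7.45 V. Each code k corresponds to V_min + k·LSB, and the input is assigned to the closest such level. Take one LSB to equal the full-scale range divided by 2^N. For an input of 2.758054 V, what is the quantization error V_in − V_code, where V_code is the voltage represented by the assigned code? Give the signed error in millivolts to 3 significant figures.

+0.681 mV

Full-scale range = 7.45 V − (-7.45 V) = 14.9 V. LSB = 14.9 V / 2^13 ≈ 1.819 mV.
Position in LSBs: (2.758054 − (-7.45)) × 8192/14.9 = 5612.3744; rounding gives k = 5612.
V_code = -7.45 + (5612/8192) × 14.9 = 2.757373047 V.
Error = V_in − V_code = 2.758054 − (2.757373047) = +0.681 mV.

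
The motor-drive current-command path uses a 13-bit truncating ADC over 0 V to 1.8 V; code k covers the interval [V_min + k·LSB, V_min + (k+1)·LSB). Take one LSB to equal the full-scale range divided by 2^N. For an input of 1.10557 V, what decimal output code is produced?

5031

V_FS = 1.8 V. LSB = 1.8 V / 2^13 ≈ 219.7 µV.
(V_in − V_min) × 2^13/range = (1.10557 − (0)) × 8192/1.8 = 5031.572.
Floor → code = 5031.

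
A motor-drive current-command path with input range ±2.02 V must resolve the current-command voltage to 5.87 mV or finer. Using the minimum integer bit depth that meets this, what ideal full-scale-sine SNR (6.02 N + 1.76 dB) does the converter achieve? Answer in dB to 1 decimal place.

The full-scale span is 2.02 − (-2.02) = 4.04 V.
Required number of levels: 4.04/5.87 mV = 688.25; smallest N with 2^N ≥ that is 10.
SNR = 6.02 × 10 + 1.76 = 61.96 dB.

62.0 dB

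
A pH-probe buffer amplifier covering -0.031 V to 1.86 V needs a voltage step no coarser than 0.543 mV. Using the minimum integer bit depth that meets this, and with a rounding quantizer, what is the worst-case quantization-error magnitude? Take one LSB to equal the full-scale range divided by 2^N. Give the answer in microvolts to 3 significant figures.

Range = 1.86 − (-0.031) = 1.891 V.
Need 2^N ≥ 1.891 V / 0.543 mV = 3483 → N_min = 12.
LSB = 1.891 V / 2^12 = 461.67 µV.
|e|_max = LSB/2 = 231 µV.

231 µV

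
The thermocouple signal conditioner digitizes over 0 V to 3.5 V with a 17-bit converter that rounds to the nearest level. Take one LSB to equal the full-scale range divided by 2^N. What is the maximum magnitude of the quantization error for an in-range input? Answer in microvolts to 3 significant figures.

13.4 µV

Full-scale range = 3.5 V.
One LSB is 3.5 V / 131072 = 26.703 µV.
|e|_max = LSB/2 = 13.4 µV.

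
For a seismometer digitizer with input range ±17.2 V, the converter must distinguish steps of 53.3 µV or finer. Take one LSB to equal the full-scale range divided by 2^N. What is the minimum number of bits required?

20 bits

Full-scale range = 17.2 V − (-17.2 V) = 34.4 V.
34.4 V / 53.3 µV = 645400. Since 2^19 = 524288 and 2^20 = 1048576, N = 20.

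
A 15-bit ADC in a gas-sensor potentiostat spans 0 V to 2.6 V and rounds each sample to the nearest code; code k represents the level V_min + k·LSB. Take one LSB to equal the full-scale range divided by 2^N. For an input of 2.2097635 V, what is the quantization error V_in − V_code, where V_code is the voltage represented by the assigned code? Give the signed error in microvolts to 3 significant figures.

−14.3 µV

V_FS = 2.6 V. LSB = 2.6 V / 2^15 ≈ 79.35 µV.
(2.2097635 − (0)) / LSB = 2.2097635 × 32768/2.6 = 27849.8194. Nearest integer: k = 27850.
Reconstructed level: 0 + 27850 × 2.6/32768 V = 2.2097778320 V.
V_in − V_code = 2.2097635 − (2.2097778320) = −14.3 µV.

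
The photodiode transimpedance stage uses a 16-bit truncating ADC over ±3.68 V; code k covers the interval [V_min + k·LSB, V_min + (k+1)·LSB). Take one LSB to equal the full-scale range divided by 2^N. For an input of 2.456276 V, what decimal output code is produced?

54639

Span: 3.68 V − (-3.68 V) = 7.36 V. LSB = 7.36 V / 2^16 ≈ 112.3 µV.
(V_in − V_min) × 2^16/range = (2.456276 − (-3.68)) × 65536/7.36 = 54639.536.
Floor → code = 54639.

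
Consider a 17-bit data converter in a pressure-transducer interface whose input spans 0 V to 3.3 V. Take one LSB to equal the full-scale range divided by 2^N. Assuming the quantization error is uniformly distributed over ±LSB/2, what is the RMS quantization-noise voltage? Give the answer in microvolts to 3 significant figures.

V_FS = 3.3 V.
LSB = 3.3 V / 2^17 = 25.177 µV.
V_rms = LSB/√12 = 25.177 µV / √12 = 7.27 µV.

7.27 µV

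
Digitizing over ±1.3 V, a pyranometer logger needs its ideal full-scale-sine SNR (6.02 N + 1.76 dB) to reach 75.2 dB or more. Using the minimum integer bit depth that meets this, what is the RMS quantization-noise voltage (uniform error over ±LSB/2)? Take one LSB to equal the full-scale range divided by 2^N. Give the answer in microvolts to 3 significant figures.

91.6 µV

The full-scale span is 1.3 − (-1.3) = 2.6 V.
N ≥ (75.2 − 1.76)/6.02 = 12.199 → N_min = 13.
LSB = 2.6 V ÷ 2^13 = 2.6/8192 V = 317.38 µV.
RMS noise = LSB/√12 = 91.6 µV.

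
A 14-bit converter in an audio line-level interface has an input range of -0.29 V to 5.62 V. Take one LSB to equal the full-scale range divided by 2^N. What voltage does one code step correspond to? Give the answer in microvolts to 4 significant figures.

The full-scale span is 5.62 − (-0.29) = 5.91 V.
2^14 = 16384 levels.
Step size = 5.91/16384 V = 360.7 µV.

360.7 µV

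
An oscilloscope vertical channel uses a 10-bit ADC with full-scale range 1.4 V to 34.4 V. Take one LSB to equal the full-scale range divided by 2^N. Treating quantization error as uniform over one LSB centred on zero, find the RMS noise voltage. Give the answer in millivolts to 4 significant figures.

Full-scale range = 34.4 V − (1.4 V) = 33 V.
LSB = 33 V ÷ 2^10 = 33/1024 V = 32.2266 mV.
V_rms = LSB/√12 = 32.2266 mV / √12 = 9.303 mV.

9.303 mV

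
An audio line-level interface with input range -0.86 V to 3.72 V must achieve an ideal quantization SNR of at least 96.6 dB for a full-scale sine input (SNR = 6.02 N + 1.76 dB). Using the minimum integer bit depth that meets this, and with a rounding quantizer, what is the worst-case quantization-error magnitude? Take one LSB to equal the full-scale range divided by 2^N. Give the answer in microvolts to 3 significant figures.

34.9 µV

Range = 3.72 − (-0.86) = 4.58 V.
Solving 6.02 N ≥ 96.6 − 1.76: N ≥ 15.754. Round up → N = 16.
LSB = 4.58 V / 2^16 = 69.885 µV.
|e|_max = LSB/2 = 34.9 µV.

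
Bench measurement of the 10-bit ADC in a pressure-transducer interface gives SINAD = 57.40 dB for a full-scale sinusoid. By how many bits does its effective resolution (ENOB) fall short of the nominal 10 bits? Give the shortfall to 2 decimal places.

0.76 bits

Effective bits = (57.40 − 1.76)/6.02 = 9.2425.
Shortfall = 10 − 9.2425 = 0.7575 bits.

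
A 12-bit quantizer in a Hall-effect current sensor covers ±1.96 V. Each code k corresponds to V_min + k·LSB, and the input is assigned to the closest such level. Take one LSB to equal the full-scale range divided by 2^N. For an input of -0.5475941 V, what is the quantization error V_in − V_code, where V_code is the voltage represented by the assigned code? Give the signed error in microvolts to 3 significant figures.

Full-scale range = 1.96 V − (-1.96 V) = 3.92 V. LSB = 3.92 V / 2^12 ≈ 0.9570 mV.
(-0.5475941 − (-1.96)) / LSB = 1.4124059 × 4096/3.92 = 1475.8200. Nearest integer: k = 1476.
V_code = -1.96 + (1476/4096) × 3.92 = -0.5474218750 V.
e = -0.5475941 − (-0.5474218750) = −172 µV.

−172 µV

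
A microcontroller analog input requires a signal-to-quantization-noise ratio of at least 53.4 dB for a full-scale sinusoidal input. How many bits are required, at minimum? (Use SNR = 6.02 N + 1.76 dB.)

9 bits

N ≥ (53.4 − 1.76)/6.02 = 8.578 → N_min = 9.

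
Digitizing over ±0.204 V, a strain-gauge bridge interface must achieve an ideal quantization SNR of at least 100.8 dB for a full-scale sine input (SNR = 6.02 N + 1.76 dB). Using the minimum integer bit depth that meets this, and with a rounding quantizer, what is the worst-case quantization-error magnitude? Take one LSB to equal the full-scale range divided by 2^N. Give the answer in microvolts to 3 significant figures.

Span: 0.204 V − (-0.204 V) = 0.408 V.
Solving 6.02 N ≥ 100.8 − 1.76: N ≥ 16.452. Round up → N = 17.
LSB = 0.408 V ÷ 2^17 = 0.408/131072 V = 3.1128 µV.
Max error for round-to-nearest is LSB/2 = 1.56 µV.

1.56 µV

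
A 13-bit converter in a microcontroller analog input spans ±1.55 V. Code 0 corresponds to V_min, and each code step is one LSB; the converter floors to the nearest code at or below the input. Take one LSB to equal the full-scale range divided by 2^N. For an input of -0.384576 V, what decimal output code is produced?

Range = 1.55 − (-1.55) = 3.1 V. LSB = 3.1 V / 2^13 ≈ 378.4 µV.
code = ⌊(V_in − V_min)/LSB⌋ = ⌊(V_in − V_min) × 2^13 / range⌋
     = ⌊(-0.384576 − (-1.55)) × 8192 / 3.1⌋ = ⌊1.165424 × 8192/3.1⌋
     = ⌊3079.727⌋ = 3079.

3079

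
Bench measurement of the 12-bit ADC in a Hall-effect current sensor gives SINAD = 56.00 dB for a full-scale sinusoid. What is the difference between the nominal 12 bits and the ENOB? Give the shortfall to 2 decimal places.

2.99 bits

N_eff = (56.00 − 1.76)/6.02 = 9.0100 bits.
Shortfall = 12 − 9.0100 = 2.9900 bits.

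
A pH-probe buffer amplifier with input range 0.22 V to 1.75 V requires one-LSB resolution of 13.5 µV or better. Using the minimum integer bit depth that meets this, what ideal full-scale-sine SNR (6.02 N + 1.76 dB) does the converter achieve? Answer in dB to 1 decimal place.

104.1 dB

Full-scale range = 1.75 V − (0.22 V) = 1.53 V.
Required number of levels: 1.53/13.5 µV = 113330; smallest N with 2^N ≥ that is 17.
Ideal SNR at N = 17: 6.02·17 + 1.76 = 104.1 dB.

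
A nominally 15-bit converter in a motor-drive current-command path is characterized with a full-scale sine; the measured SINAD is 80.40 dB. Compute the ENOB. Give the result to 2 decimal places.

13.06 bits

Inverting SNR = 6.02 N + 1.76: N_eff = (80.40 − 1.76)/6.02 = 13.0631.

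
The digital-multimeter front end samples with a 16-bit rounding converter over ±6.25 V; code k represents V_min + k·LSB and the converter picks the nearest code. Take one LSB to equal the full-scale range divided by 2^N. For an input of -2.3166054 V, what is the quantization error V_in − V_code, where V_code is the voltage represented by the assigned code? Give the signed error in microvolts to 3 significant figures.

+60.2 µV

Full-scale range = 6.25 V − (-6.25 V) = 12.5 V. LSB = 12.5 V / 2^16 ≈ 190.7 µV.
Position in LSBs: (-2.3166054 − (-6.25)) × 65536/12.5 = 20622.3159; rounding gives k = 20622.
V_code = V_min + k × range/2^16 = -6.25 + 20622 × 12.5/65536 = -2.3166656494 V.
e = -2.3166054 − (-2.3166656494) = +60.2 µV.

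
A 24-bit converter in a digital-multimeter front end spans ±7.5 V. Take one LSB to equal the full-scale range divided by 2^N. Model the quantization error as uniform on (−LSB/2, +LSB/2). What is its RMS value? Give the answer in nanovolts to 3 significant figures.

Full-scale range = 7.5 V − (-7.5 V) = 15 V.
One LSB is 15 V / 16777216 = 0.89407 µV.
For a uniform distribution on [−LSB/2, +LSB/2], V_rms = LSB/√12 = 0.89407 µV/3.4641 = 258 nV.

258 nV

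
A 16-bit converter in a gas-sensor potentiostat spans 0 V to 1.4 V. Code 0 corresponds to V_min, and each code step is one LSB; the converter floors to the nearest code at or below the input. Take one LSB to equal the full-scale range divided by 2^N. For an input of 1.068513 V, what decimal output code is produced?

50018

V_FS = 1.4 V. LSB = 1.4 V / 2^16 ≈ 21.36 µV.
(V_in − V_min) × 2^16/range = (1.068513 − (0)) × 65536/1.4 = 50018.620.
Floor → code = 50018.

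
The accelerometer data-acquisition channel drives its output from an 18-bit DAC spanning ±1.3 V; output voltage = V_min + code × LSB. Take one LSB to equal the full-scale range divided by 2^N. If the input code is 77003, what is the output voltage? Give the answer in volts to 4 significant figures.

-0.5363 V

Span: 1.3 V − (-1.3 V) = 2.6 V. LSB = 2.6 V / 2^18.
Output = V_min + (77003/262144) × range = -1.3 + 0.293743 × 2.6 V
      = -1.3 V + 0.763732 V = -0.536268 V.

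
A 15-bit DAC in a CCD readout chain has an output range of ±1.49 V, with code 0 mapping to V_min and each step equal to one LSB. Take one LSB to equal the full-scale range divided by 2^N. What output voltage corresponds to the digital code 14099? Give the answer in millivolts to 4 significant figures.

-207.8 mV

Full-scale range = 1.49 V − (-1.49 V) = 2.98 V. LSB = 2.98 V / 2^15.
Output = V_min + (14099/32768) × range = -1.49 + 0.430267 × 2.98 V
      = -1.49 + 1.28220 = -0.207803 V.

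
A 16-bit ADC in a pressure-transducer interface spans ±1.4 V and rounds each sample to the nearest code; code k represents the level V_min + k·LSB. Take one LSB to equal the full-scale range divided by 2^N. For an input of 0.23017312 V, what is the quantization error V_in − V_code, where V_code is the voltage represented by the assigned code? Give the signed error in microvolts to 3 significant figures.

+15.6 µV

The full-scale span is 1.4 − (-1.4) = 2.8 V. LSB = 2.8 V / 2^16 ≈ 42.72 µV.
(V_in − V_min)/LSB = (0.23017312 − (-1.4)) × 65536/2.8 = 38155.3663 → nearest code k = 38155.
V_code = V_min + k × range/2^16 = -1.4 + 38155 × 2.8/65536 = 0.23015747070 V.
V_in − V_code = 0.23017312 − (0.23015747070) = +15.6 µV.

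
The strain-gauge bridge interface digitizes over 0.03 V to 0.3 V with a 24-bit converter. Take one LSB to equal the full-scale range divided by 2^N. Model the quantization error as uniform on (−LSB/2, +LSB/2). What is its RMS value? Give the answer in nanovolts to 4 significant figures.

Range = 0.3 − (0.03) = 0.27 V.
LSB = 0.27 V / 2^24 = 16.0933 nV.
For a uniform distribution on [−LSB/2, +LSB/2], V_rms = LSB/√12 = 16.0933 nV/3.4641 = 4.646 nV.

4.646 nV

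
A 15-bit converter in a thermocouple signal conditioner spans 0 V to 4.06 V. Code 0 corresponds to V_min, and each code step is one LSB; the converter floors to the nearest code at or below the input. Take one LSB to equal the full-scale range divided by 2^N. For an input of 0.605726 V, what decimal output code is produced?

4888

V_FS = 4.06 V. LSB = 4.06 V / 2^15 ≈ 123.9 µV.
code = ⌊(V_in − V_min)/LSB⌋ = ⌊(V_in − V_min) × 2^15 / range⌋
     = ⌊(0.605726 − (0)) × 32768 / 4.06⌋ = ⌊0.605726 × 32768/4.06⌋
     = ⌊4888.776⌋ = 4888.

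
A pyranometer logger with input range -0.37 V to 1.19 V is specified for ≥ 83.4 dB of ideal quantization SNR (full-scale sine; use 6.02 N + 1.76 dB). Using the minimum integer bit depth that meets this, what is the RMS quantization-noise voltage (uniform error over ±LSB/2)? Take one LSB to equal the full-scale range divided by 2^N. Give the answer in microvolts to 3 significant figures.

Range = 1.19 − (-0.37) = 1.56 V.
6.02 N + 1.76 ≥ 83.4 gives N ≥ 13.561, so the minimum integer is 14.
One LSB is 1.56 V / 16384 = 95.215 µV.
RMS noise = LSB/√12 = 27.5 µV.

27.5 µV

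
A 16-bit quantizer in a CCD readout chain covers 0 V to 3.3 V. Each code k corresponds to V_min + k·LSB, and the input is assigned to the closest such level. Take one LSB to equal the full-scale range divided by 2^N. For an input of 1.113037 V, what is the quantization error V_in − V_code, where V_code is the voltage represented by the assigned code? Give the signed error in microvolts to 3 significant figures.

Range is 3.3 V. LSB = 3.3 V / 2^16 ≈ 50.35 µV.
Position in LSBs: (1.113037 − (0)) × 65536/3.3 = 22104.2403; rounding gives k = 22104.
V_code = 0 + (22104/65536) × 3.3 = 1.1130249023 V.
Error = V_in − V_code = 1.113037 − (1.1130249023) = +12.1 µV.

+12.1 µV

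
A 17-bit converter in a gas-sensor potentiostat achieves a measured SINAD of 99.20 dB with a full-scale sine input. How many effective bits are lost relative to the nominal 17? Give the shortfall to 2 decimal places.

0.81 bits

ENOB = (SINAD − 1.76)/6.02 = (99.20 − 1.76)/6.02 = 16.1860 bits.
Shortfall = 17 − 16.1860 = 0.8140 bits.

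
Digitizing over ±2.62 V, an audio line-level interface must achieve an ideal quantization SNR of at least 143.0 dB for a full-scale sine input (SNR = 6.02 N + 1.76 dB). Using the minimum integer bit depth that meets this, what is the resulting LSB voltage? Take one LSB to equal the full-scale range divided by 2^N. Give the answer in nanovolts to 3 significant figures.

312 nV

Full-scale range = 2.62 V − (-2.62 V) = 5.24 V.
Solving 6.02 N ≥ 143.0 − 1.76: N ≥ 23.462. Round up → N = 24.
LSB = 5.24 V ÷ 2^24 = 5.24/16777216 V = 312 nV.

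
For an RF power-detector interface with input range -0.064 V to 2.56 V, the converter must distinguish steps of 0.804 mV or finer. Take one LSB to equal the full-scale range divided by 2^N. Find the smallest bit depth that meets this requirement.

The full-scale span is 2.56 − (-0.064) = 2.624 V.
Need 2^N ≥ 2.624 V / 0.804 mV = 3264 → N_min = 12.

12 bits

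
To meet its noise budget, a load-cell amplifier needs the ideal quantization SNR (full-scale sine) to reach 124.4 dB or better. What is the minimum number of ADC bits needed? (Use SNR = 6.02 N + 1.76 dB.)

21 bits

N ≥ (124.4 − 1.76)/6.02 = 20.372 → N_min = 21.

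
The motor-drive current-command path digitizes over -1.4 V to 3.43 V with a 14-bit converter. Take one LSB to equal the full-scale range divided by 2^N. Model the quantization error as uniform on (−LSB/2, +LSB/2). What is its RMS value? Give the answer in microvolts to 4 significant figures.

85.10 µV

Range = 3.43 − (-1.4) = 4.83 V.
LSB = 4.83 V / 2^14 = 294.800 µV.
RMS of a uniform error over width LSB is LSB/√12 = 85.10 µV.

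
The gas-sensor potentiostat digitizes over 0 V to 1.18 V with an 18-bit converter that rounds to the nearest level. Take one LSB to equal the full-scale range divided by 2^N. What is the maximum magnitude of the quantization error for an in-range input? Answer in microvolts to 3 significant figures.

V_FS = 1.18 V.
One LSB is 1.18 V / 262144 = 4.5013 µV.
|e|_max = LSB/2 = 2.25 µV.

2.25 µV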